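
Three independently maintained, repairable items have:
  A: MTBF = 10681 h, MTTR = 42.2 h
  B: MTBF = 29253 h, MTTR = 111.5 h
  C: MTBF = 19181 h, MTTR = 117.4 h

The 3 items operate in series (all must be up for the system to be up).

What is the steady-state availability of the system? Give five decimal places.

A(A) = MTBF/(MTBF+MTTR) = 10681/(10681+42.2) = 0.996065
A(B) = MTBF/(MTBF+MTTR) = 29253/(29253+111.5) = 0.996203
A(C) = MTBF/(MTBF+MTTR) = 19181/(19181+117.4) = 0.993917
Series availability: 0.996065 × 0.996203 × 0.993917 = 0.98625

0.98625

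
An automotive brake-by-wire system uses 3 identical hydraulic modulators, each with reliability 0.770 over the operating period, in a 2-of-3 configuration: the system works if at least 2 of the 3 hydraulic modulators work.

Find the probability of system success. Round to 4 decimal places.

0.8656

R = Σ_{i=2}^{3} C(3,i) p^i (1−p)^{3−i} with p = 0.770
C(3,2)·0.770^2·0.230^1 = 0.409101
C(3,3)·0.770^3·0.230^0 = 0.456533
Sum = 0.8656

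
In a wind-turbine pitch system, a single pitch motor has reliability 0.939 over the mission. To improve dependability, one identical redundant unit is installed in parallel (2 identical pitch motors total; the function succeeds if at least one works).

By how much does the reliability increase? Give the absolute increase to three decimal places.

R_before = 0.939
R_after = 1 − (1 − 0.939)^2 = 0.996
ΔR = 0.996 − 0.939 = 0.057

0.057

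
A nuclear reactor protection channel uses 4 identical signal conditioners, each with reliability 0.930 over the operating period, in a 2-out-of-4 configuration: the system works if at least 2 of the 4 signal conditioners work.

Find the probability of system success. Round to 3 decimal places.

R = Σ_{i=2}^{4} C(4,i) p^i (1−p)^{4−i} with p = 0.930
C(4,2)·0.930^2·0.070^2 = 0.02543
C(4,3)·0.930^3·0.070^1 = 0.22522
C(4,4)·0.930^4·0.070^0 = 0.74805
Sum = 0.999

0.999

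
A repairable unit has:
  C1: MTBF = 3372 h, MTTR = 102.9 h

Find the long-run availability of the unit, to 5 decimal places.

A(C1) = MTBF/(MTBF+MTTR) = 3372/(3372+102.9) = 0.97039

0.97039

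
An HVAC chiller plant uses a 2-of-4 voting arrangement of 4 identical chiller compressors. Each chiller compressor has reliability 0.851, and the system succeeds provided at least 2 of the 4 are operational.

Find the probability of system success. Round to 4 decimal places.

0.9882

R = Σ_{i=2}^{4} C(4,i) p^i (1−p)^{4−i} with p = 0.851
C(4,2)·0.851^2·0.149^2 = 0.096468
C(4,3)·0.851^3·0.149^1 = 0.367312
C(4,4)·0.851^4·0.149^0 = 0.524467
Sum = 0.9882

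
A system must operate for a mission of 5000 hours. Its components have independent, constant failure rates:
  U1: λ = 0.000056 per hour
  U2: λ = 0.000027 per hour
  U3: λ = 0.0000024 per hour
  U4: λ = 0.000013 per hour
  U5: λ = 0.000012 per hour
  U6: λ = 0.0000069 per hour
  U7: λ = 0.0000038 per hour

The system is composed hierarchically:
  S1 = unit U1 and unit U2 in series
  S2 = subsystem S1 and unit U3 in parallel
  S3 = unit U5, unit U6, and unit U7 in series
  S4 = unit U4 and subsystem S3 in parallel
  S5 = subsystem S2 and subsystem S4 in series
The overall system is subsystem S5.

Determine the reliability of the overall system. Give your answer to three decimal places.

R(U1) = exp(−0.000056 × 5000) = 0.75578
R(U2) = exp(−0.000027 × 5000) = 0.87372
R(U3) = exp(−0.0000024 × 5000) = 0.98807
R(U4) = exp(−0.000013 × 5000) = 0.93707
R(U5) = exp(−0.000012 × 5000) = 0.94176
R(U6) = exp(−0.0000069 × 5000) = 0.96609
R(U7) = exp(−0.0000038 × 5000) = 0.98118
Series (U1 and U2): 0.75578 × 0.87372 = 0.66034
Parallel ([0.66034] and U3): 1 − (1 − 0.66034)(1 − 0.98807) = 0.99595
Series (U5, U6, and U7): 0.94176 × 0.96609 × 0.98118 = 0.89270
Parallel (U4 and [0.89270]): 1 − (1 − 0.93707)(1 − 0.89270) = 0.99325
Series ([0.99595] and [0.99325]): 0.99595 × 0.99325 = 0.989

0.989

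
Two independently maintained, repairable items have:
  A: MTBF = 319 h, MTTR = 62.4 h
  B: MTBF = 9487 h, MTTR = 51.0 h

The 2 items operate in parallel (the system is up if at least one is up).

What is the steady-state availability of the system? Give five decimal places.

0.99913

A(A) = MTBF/(MTBF+MTTR) = 319/(319+62.4) = 0.836392
A(B) = MTBF/(MTBF+MTTR) = 9487/(9487+51.0) = 0.994653
Parallel availability: 1 − (1 − 0.836392)(1 − 0.994653) = 0.99913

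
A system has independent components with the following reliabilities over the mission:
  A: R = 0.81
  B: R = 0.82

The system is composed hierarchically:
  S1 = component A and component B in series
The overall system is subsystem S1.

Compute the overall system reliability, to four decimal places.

0.6642

Series (A and B): 0.810000 × 0.820000 = 0.6642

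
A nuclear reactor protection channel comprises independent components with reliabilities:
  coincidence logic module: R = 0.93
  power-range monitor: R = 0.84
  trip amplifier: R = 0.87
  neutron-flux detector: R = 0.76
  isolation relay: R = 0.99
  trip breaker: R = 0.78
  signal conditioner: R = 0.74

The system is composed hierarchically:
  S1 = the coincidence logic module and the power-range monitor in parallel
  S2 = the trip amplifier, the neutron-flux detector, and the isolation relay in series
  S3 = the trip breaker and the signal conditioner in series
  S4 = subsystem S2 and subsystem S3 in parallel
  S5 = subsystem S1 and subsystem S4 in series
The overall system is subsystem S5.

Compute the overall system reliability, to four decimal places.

0.8444

Parallel (coincidence logic module and power-range monitor): 1 − (1 − 0.930000)(1 − 0.840000) = 0.988800
Series (trip amplifier, neutron-flux detector, and isolation relay): 0.870000 × 0.760000 × 0.990000 = 0.654588
Series (trip breaker and signal conditioner): 0.780000 × 0.740000 = 0.577200
Parallel ([0.654588] and [0.577200]): 1 − (1 − 0.654588)(1 − 0.577200) = 0.853960
Series ([0.988800] and [0.853960]): 0.988800 × 0.853960 = 0.8444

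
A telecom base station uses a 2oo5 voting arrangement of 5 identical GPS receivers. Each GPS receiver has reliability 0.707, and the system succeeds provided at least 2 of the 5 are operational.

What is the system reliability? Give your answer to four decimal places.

R = Σ_{i=2}^{5} C(5,i) p^i (1−p)^{5−i} with p = 0.707
C(5,2)·0.707^2·0.293^3 = 0.125731
C(5,3)·0.707^3·0.293^2 = 0.303385
C(5,4)·0.707^4·0.293^1 = 0.366029
C(5,5)·0.707^5·0.293^0 = 0.176643
Sum = 0.9718

0.9718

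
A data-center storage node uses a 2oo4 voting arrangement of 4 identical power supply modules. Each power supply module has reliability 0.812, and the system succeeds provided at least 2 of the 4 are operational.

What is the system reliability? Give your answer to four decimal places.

R = Σ_{i=2}^{4} C(4,i) p^i (1−p)^{4−i} with p = 0.812
C(4,2)·0.812^2·0.188^2 = 0.139823
C(4,3)·0.812^3·0.188^1 = 0.402611
C(4,4)·0.812^4·0.188^0 = 0.434735
Sum = 0.9772

0.9772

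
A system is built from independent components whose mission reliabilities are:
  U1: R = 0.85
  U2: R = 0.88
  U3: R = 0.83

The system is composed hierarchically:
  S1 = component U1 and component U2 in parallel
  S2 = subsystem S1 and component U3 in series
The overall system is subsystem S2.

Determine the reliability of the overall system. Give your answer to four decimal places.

0.8151

Parallel (U1 and U2): 1 − (1 − 0.850000)(1 − 0.880000) = 0.982000
Series ([0.982000] and U3): 0.982000 × 0.830000 = 0.8151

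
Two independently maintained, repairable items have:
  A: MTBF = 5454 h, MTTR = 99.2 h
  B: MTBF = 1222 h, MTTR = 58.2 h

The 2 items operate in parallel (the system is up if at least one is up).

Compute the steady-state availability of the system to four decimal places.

A(A) = MTBF/(MTBF+MTTR) = 5454/(5454+99.2) = 0.982136
A(B) = MTBF/(MTBF+MTTR) = 1222/(1222+58.2) = 0.954538
Parallel availability: 1 − (1 − 0.982136)(1 − 0.954538) = 0.9992

0.9992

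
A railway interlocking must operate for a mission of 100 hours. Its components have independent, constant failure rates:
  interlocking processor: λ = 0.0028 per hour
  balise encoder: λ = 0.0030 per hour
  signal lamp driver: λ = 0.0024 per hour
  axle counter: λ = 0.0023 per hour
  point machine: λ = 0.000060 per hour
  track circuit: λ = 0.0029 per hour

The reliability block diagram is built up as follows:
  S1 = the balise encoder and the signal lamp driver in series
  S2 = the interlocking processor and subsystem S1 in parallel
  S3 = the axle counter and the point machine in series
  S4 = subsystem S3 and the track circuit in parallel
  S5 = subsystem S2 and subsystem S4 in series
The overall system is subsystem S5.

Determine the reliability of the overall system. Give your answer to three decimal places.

0.851

R(interlocking processor) = exp(−0.0028 × 100) = 0.75578
R(balise encoder) = exp(−0.0030 × 100) = 0.74082
R(signal lamp driver) = exp(−0.0024 × 100) = 0.78663
R(axle counter) = exp(−0.0023 × 100) = 0.79453
R(point machine) = exp(−0.000060 × 100) = 0.99402
R(track circuit) = exp(−0.0029 × 100) = 0.74826
Series (balise encoder and signal lamp driver): 0.74082 × 0.78663 = 0.58275
Parallel (interlocking processor and [0.58275]): 1 − (1 − 0.75578)(1 − 0.58275) = 0.89810
Series (axle counter and point machine): 0.79453 × 0.99402 = 0.78978
Parallel ([0.78978] and track circuit): 1 − (1 − 0.78978)(1 − 0.74826) = 0.94708
Series ([0.89810] and [0.94708]): 0.89810 × 0.94708 = 0.851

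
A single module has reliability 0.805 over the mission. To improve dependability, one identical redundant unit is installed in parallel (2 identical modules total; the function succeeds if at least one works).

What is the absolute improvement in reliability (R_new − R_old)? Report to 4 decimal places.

R_before = 0.805
R_after = 1 − (1 − 0.805)^2 = 0.9620
ΔR = 0.9620 − 0.805 = 0.1570

0.1570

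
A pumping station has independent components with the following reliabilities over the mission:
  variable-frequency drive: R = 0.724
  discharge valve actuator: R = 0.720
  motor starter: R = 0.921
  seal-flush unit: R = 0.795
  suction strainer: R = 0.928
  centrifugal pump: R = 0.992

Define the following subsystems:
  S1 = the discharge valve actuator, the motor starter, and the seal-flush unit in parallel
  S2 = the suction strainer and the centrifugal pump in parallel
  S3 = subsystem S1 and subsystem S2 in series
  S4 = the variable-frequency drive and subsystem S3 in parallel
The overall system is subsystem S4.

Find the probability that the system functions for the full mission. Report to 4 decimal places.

Parallel (discharge valve actuator, motor starter, and seal-flush unit): 1 − (1 − 0.720000)(1 − 0.921000)(1 − 0.795000) = 0.995465
Parallel (suction strainer and centrifugal pump): 1 − (1 − 0.928000)(1 − 0.992000) = 0.999424
Series ([0.995465] and [0.999424]): 0.995465 × 0.999424 = 0.994892
Parallel (variable-frequency drive and [0.994892]): 1 − (1 − 0.724000)(1 − 0.994892) = 0.9986

0.9986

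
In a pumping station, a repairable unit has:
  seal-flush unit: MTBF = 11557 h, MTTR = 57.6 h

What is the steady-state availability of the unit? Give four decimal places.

0.9950

A(seal-flush unit) = MTBF/(MTBF+MTTR) = 11557/(11557+57.6) = 0.9950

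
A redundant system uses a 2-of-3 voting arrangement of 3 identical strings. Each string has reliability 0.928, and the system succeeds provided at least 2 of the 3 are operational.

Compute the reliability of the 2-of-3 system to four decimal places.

0.9852

R = Σ_{i=2}^{3} C(3,i) p^i (1−p)^{3−i} with p = 0.928
C(3,2)·0.928^2·0.072^1 = 0.186016
C(3,3)·0.928^3·0.072^0 = 0.799179
Sum = 0.9852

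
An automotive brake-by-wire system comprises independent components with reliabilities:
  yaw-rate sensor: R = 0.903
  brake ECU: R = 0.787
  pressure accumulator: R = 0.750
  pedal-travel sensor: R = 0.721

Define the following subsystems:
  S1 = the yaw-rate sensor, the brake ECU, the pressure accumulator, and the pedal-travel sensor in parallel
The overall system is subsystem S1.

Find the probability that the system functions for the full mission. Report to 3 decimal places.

Parallel (yaw-rate sensor, brake ECU, pressure accumulator, and pedal-travel sensor): 1 − (1 − 0.90300)(1 − 0.78700)(1 − 0.75000)(1 − 0.72100) = 0.999

0.999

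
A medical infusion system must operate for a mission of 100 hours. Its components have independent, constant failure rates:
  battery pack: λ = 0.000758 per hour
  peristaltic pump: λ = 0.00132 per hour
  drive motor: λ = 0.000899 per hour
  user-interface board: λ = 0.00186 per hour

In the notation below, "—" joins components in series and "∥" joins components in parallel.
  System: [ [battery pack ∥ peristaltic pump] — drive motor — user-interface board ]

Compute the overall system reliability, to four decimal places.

0.7520

R(battery pack) = exp(−0.000758 × 100) = 0.927002
R(peristaltic pump) = exp(−0.00132 × 100) = 0.876341
R(drive motor) = exp(−0.000899 × 100) = 0.914023
R(user-interface board) = exp(−0.00186 × 100) = 0.830274
Parallel (battery pack and peristaltic pump): 1 − (1 − 0.927002)(1 − 0.876341) = 0.990973
Series ([0.990973], drive motor, and user-interface board): 0.990973 × 0.914023 × 0.830274 = 0.7520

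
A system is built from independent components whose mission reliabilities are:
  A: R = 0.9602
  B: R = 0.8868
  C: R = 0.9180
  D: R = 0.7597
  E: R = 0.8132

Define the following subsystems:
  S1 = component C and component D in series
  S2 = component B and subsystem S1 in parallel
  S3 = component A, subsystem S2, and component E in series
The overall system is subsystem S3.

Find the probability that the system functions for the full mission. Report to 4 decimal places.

Series (C and D): 0.918000 × 0.759700 = 0.697405
Parallel (B and [0.697405]): 1 − (1 − 0.886800)(1 − 0.697405) = 0.965746
Series (A, [0.965746], and E): 0.960200 × 0.965746 × 0.813200 = 0.7541

0.7541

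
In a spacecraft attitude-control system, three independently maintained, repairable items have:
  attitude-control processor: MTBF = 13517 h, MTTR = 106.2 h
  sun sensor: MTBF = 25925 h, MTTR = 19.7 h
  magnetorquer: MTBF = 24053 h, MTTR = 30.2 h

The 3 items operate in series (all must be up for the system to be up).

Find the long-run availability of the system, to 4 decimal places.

0.9902

A(attitude-control processor) = MTBF/(MTBF+MTTR) = 13517/(13517+106.2) = 0.992204
A(sun sensor) = MTBF/(MTBF+MTTR) = 25925/(25925+19.7) = 0.999241
A(magnetorquer) = MTBF/(MTBF+MTTR) = 24053/(24053+30.2) = 0.998746
Series availability: 0.992204 × 0.999241 × 0.998746 = 0.9902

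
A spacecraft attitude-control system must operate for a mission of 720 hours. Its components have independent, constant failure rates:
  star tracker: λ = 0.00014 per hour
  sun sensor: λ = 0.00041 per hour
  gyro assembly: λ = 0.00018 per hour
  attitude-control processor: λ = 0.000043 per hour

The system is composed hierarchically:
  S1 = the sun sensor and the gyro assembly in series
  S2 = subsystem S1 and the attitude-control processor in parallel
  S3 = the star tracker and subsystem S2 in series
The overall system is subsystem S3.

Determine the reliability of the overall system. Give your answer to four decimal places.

0.8946

R(star tracker) = exp(−0.00014 × 720) = 0.904114
R(sun sensor) = exp(−0.00041 × 720) = 0.744383
R(gyro assembly) = exp(−0.00018 × 720) = 0.878447
R(attitude-control processor) = exp(−0.000043 × 720) = 0.969514
Series (sun sensor and gyro assembly): 0.744383 × 0.878447 = 0.653901
Parallel ([0.653901] and attitude-control processor): 1 − (1 − 0.653901)(1 − 0.969514) = 0.989449
Series (star tracker and [0.989449]): 0.904114 × 0.989449 = 0.8946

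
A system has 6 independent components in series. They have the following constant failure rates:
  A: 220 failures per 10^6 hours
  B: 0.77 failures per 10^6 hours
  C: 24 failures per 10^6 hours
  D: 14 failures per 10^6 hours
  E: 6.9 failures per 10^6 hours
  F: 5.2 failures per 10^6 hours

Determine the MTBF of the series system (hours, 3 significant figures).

Series of exponential components: λ_sys = Σ λ_i
λ_sys = 0.00022 + 0.00000077 + 0.000024 + 0.000014 + 0.0000069 + 0.0000052 = 2.7087e-04 /h
MTBF = 1 / λ_sys = 3690 h

3690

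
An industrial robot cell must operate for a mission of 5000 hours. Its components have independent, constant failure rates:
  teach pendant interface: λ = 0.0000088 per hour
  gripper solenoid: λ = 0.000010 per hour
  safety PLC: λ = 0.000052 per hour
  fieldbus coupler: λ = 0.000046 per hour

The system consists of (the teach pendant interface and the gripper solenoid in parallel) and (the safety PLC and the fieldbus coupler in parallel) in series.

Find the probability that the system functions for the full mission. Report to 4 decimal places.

0.9510

R(teach pendant interface) = exp(−0.0000088 × 5000) = 0.956954
R(gripper solenoid) = exp(−0.000010 × 5000) = 0.951229
R(safety PLC) = exp(−0.000052 × 5000) = 0.771052
R(fieldbus coupler) = exp(−0.000046 × 5000) = 0.794534
Parallel (teach pendant interface and gripper solenoid): 1 − (1 − 0.956954)(1 − 0.951229) = 0.997901
Parallel (safety PLC and fieldbus coupler): 1 − (1 − 0.771052)(1 − 0.794534) = 0.952959
Series ([0.997901] and [0.952959]): 0.997901 × 0.952959 = 0.9510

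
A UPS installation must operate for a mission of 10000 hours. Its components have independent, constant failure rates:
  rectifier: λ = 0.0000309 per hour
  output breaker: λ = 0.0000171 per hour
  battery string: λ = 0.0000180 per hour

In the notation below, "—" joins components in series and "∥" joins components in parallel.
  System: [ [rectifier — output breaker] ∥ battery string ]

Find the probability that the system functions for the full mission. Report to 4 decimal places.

0.9372

R(rectifier) = exp(−0.0000309 × 10000) = 0.734181
R(output breaker) = exp(−0.0000171 × 10000) = 0.842822
R(battery string) = exp(−0.0000180 × 10000) = 0.835270
Series (rectifier and output breaker): 0.734181 × 0.842822 = 0.618784
Parallel ([0.618784] and battery string): 1 − (1 − 0.618784)(1 − 0.835270) = 0.9372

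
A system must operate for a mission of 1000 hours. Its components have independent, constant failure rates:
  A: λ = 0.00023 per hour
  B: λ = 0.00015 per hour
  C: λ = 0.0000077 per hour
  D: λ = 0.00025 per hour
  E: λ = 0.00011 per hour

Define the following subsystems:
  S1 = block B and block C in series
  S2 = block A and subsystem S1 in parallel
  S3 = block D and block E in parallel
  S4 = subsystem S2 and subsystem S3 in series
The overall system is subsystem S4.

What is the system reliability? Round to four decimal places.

R(A) = exp(−0.00023 × 1000) = 0.794534
R(B) = exp(−0.00015 × 1000) = 0.860708
R(C) = exp(−0.0000077 × 1000) = 0.992330
R(D) = exp(−0.00025 × 1000) = 0.778801
R(E) = exp(−0.00011 × 1000) = 0.895834
Series (B and C): 0.860708 × 0.992330 = 0.854106
Parallel (A and [0.854106]): 1 − (1 − 0.794534)(1 − 0.854106) = 0.970024
Parallel (D and E): 1 − (1 − 0.778801)(1 − 0.895834) = 0.976959
Series ([0.970024] and [0.976959]): 0.970024 × 0.976959 = 0.9477

0.9477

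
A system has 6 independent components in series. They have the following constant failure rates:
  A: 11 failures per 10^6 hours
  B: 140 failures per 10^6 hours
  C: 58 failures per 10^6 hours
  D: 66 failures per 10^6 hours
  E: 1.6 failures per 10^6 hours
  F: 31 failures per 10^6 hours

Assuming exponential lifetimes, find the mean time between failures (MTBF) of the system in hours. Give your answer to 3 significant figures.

3250

Series of exponential components: λ_sys = Σ λ_i
λ_sys = 0.000011 + 0.00014 + 0.000058 + 0.000066 + 0.0000016 + 0.000031 = 3.0760e-04 /h
MTBF = 1 / λ_sys = 3250 h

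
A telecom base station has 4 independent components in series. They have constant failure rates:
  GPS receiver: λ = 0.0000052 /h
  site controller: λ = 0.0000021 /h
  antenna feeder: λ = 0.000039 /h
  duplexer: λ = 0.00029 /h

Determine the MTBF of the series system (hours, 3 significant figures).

2970

Series of exponential components: λ_sys = Σ λ_i
λ_sys = 0.0000052 + 0.0000021 + 0.000039 + 0.00029 = 3.3630e-04 /h
MTBF = 1 / λ_sys = 2970 h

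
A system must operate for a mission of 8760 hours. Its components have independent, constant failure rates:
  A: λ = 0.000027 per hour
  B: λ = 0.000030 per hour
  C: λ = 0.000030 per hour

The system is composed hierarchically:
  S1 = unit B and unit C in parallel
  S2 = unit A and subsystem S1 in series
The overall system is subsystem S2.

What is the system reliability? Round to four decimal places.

R(A) = exp(−0.000027 × 8760) = 0.789370
R(B) = exp(−0.000030 × 8760) = 0.768896
R(C) = exp(−0.000030 × 8760) = 0.768896
Parallel (B and C): 1 − (1 − 0.768896)(1 − 0.768896) = 0.946591
Series (A and [0.946591]): 0.789370 × 0.946591 = 0.7472

0.7472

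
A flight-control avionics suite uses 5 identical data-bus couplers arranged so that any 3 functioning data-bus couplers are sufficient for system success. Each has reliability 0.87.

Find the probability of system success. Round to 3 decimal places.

R = Σ_{i=3}^{5} C(5,i) p^i (1−p)^{5−i} with p = 0.87
C(5,3)·0.87^3·0.13^2 = 0.11129
C(5,4)·0.87^4·0.13^1 = 0.37238
C(5,5)·0.87^5·0.13^0 = 0.49842
Sum = 0.982

0.982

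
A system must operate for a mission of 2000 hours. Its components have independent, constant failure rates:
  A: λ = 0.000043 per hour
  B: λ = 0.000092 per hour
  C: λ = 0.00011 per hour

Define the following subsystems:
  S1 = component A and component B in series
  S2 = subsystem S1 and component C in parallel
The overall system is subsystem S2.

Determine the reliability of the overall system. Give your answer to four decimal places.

0.9533

R(A) = exp(−0.000043 × 2000) = 0.917594
R(B) = exp(−0.000092 × 2000) = 0.831936
R(C) = exp(−0.00011 × 2000) = 0.802519
Series (A and B): 0.917594 × 0.831936 = 0.763379
Parallel ([0.763379] and C): 1 − (1 − 0.763379)(1 − 0.802519) = 0.9533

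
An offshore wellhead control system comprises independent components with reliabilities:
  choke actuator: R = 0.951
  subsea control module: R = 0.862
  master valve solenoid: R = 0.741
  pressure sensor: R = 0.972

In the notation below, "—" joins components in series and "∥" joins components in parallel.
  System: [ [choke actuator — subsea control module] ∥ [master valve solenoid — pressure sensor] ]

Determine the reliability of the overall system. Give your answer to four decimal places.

Series (choke actuator and subsea control module): 0.951000 × 0.862000 = 0.819762
Series (master valve solenoid and pressure sensor): 0.741000 × 0.972000 = 0.720252
Parallel ([0.819762] and [0.720252]): 1 − (1 − 0.819762)(1 − 0.720252) = 0.9496

0.9496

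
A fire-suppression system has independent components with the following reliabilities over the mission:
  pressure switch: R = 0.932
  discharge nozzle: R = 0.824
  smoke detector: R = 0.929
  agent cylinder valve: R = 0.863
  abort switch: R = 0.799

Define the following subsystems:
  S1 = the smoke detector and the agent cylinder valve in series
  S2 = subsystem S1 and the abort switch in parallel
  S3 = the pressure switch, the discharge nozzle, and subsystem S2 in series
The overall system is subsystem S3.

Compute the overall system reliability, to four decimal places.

Series (smoke detector and agent cylinder valve): 0.929000 × 0.863000 = 0.801727
Parallel ([0.801727] and abort switch): 1 − (1 − 0.801727)(1 − 0.799000) = 0.960147
Series (pressure switch, discharge nozzle, and [0.960147]): 0.932000 × 0.824000 × 0.960147 = 0.7374

0.7374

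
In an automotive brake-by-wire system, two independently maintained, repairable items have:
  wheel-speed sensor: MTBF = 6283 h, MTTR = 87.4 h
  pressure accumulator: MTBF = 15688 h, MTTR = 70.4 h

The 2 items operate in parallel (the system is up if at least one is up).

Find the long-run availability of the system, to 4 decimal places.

0.9999

A(wheel-speed sensor) = MTBF/(MTBF+MTTR) = 6283/(6283+87.4) = 0.986280
A(pressure accumulator) = MTBF/(MTBF+MTTR) = 15688/(15688+70.4) = 0.995533
Parallel availability: 1 − (1 − 0.986280)(1 − 0.995533) = 0.9999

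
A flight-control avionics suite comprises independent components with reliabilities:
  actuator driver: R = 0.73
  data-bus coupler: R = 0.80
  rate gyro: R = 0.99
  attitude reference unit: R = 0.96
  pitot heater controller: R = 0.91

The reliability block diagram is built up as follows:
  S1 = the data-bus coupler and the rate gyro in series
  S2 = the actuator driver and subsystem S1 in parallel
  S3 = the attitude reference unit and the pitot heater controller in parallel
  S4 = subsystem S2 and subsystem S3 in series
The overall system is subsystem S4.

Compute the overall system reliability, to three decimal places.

Series (data-bus coupler and rate gyro): 0.80000 × 0.99000 = 0.79200
Parallel (actuator driver and [0.79200]): 1 − (1 − 0.73000)(1 − 0.79200) = 0.94384
Parallel (attitude reference unit and pitot heater controller): 1 − (1 − 0.96000)(1 − 0.91000) = 0.99640
Series ([0.94384] and [0.99640]): 0.94384 × 0.99640 = 0.940

0.940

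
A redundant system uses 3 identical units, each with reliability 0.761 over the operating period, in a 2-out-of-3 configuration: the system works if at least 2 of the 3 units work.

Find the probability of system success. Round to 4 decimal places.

R = Σ_{i=2}^{3} C(3,i) p^i (1−p)^{3−i} with p = 0.761
C(3,2)·0.761^2·0.239^1 = 0.415230
C(3,3)·0.761^3·0.239^0 = 0.440711
Sum = 0.8559

0.8559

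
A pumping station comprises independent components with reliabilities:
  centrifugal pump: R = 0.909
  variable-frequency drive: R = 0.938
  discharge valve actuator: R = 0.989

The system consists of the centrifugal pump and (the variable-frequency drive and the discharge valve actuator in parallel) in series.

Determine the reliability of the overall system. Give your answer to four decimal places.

0.9084

Parallel (variable-frequency drive and discharge valve actuator): 1 − (1 − 0.938000)(1 − 0.989000) = 0.999318
Series (centrifugal pump and [0.999318]): 0.909000 × 0.999318 = 0.9084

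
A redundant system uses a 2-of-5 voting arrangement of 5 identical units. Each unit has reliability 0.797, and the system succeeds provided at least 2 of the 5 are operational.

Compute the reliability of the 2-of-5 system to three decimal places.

0.993

R = Σ_{i=2}^{5} C(5,i) p^i (1−p)^{5−i} with p = 0.797
C(5,2)·0.797^2·0.203^3 = 0.05314
C(5,3)·0.797^3·0.203^2 = 0.20863
C(5,4)·0.797^4·0.203^1 = 0.40954
C(5,5)·0.797^5·0.203^0 = 0.32158
Sum = 0.993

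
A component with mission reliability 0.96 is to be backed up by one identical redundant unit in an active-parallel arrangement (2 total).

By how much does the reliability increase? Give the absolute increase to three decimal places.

R_before = 0.96
R_after = 1 − (1 − 0.96)^2 = 0.998
ΔR = 0.998 − 0.96 = 0.038

0.038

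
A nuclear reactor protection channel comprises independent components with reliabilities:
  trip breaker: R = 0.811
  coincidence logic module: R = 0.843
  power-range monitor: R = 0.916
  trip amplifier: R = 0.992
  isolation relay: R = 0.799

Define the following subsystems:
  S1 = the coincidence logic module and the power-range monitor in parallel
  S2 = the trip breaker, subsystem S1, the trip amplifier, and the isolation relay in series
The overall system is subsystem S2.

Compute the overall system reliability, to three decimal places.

Parallel (coincidence logic module and power-range monitor): 1 − (1 − 0.84300)(1 − 0.91600) = 0.98681
Series (trip breaker, [0.98681], trip amplifier, and isolation relay): 0.81100 × 0.98681 × 0.99200 × 0.79900 = 0.634

0.634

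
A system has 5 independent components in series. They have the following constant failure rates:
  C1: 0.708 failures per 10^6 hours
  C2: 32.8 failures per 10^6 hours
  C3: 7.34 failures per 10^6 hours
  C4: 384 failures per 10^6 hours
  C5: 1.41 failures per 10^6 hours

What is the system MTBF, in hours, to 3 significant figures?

2350

Series of exponential components: λ_sys = Σ λ_i
λ_sys = 0.000000708 + 0.0000328 + 0.00000734 + 0.000384 + 0.00000141 = 4.2626e-04 /h
MTBF = 1 / λ_sys = 2350 h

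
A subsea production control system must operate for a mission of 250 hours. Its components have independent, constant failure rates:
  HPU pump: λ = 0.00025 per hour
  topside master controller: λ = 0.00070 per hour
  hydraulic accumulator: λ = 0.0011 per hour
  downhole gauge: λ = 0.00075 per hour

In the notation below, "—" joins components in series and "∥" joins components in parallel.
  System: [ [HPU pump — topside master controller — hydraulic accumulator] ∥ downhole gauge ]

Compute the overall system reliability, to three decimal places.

R(HPU pump) = exp(−0.00025 × 250) = 0.93941
R(topside master controller) = exp(−0.00070 × 250) = 0.83946
R(hydraulic accumulator) = exp(−0.0011 × 250) = 0.75957
R(downhole gauge) = exp(−0.00075 × 250) = 0.82903
Series (HPU pump, topside master controller, and hydraulic accumulator): 0.93941 × 0.83946 × 0.75957 = 0.59899
Parallel ([0.59899] and downhole gauge): 1 − (1 − 0.59899)(1 − 0.82903) = 0.931

0.931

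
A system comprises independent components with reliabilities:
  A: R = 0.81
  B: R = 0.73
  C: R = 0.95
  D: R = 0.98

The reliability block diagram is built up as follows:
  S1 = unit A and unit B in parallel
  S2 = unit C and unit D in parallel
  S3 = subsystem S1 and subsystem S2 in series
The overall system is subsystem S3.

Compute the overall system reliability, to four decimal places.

0.9478

Parallel (A and B): 1 − (1 − 0.810000)(1 − 0.730000) = 0.948700
Parallel (C and D): 1 − (1 − 0.950000)(1 − 0.980000) = 0.999000
Series ([0.948700] and [0.999000]): 0.948700 × 0.999000 = 0.9478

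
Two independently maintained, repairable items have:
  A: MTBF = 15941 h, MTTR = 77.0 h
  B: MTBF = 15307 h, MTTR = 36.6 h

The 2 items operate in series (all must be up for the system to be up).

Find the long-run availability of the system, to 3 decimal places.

0.993

A(A) = MTBF/(MTBF+MTTR) = 15941/(15941+77.0) = 0.995193
A(B) = MTBF/(MTBF+MTTR) = 15307/(15307+36.6) = 0.997615
Series availability: 0.995193 × 0.997615 = 0.993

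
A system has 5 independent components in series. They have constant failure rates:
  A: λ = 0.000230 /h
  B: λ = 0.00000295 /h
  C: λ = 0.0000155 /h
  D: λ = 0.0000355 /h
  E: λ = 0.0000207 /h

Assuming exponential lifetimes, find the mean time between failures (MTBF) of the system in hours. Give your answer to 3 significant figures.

3280

Series of exponential components: λ_sys = Σ λ_i
λ_sys = 0.000230 + 0.00000295 + 0.0000155 + 0.0000355 + 0.0000207 = 3.0465e-04 /h
MTBF = 1 / λ_sys = 3280 h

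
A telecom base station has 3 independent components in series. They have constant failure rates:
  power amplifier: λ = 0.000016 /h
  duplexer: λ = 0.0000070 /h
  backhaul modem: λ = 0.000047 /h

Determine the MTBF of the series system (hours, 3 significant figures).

Series of exponential components: λ_sys = Σ λ_i
λ_sys = 0.000016 + 0.0000070 + 0.000047 = 7.0000e-05 /h
MTBF = 1 / λ_sys = 14300 h

14300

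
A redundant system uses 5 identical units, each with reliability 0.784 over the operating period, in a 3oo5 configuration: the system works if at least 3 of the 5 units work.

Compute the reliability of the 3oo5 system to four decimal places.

0.9291

R = Σ_{i=3}^{5} C(5,i) p^i (1−p)^{5−i} with p = 0.784
C(5,3)·0.784^3·0.216^2 = 0.224831
C(5,4)·0.784^4·0.216^1 = 0.408026
C(5,5)·0.784^5·0.216^0 = 0.296197
Sum = 0.9291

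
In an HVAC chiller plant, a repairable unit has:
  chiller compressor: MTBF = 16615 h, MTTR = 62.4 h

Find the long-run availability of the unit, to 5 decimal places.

A(chiller compressor) = MTBF/(MTBF+MTTR) = 16615/(16615+62.4) = 0.99626

0.99626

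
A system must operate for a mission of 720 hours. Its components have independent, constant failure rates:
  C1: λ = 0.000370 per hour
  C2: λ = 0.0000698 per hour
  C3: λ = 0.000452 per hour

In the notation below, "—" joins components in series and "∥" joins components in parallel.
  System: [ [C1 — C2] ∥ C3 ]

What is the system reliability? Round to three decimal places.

R(C1) = exp(−0.000370 × 720) = 0.76613
R(C2) = exp(−0.0000698 × 720) = 0.95099
R(C3) = exp(−0.000452 × 720) = 0.72221
Series (C1 and C2): 0.76613 × 0.95099 = 0.72858
Parallel ([0.72858] and C3): 1 − (1 − 0.72858)(1 − 0.72221) = 0.925

0.925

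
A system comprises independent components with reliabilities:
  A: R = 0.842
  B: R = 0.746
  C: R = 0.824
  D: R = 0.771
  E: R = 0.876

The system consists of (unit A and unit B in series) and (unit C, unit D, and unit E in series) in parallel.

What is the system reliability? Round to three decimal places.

0.835

Series (A and B): 0.84200 × 0.74600 = 0.62813
Series (C, D, and E): 0.82400 × 0.77100 × 0.87600 = 0.55653
Parallel ([0.62813] and [0.55653]): 1 − (1 − 0.62813)(1 − 0.55653) = 0.835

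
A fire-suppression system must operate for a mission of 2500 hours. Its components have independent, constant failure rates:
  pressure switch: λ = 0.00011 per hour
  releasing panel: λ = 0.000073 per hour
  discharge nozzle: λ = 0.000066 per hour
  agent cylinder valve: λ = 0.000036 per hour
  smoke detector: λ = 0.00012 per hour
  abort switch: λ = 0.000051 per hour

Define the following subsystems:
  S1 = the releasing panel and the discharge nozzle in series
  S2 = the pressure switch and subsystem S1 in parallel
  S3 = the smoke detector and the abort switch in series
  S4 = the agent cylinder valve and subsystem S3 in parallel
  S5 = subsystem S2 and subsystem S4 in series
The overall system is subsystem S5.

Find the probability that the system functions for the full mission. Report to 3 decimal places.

R(pressure switch) = exp(−0.00011 × 2500) = 0.75957
R(releasing panel) = exp(−0.000073 × 2500) = 0.83318
R(discharge nozzle) = exp(−0.000066 × 2500) = 0.84789
R(agent cylinder valve) = exp(−0.000036 × 2500) = 0.91393
R(smoke detector) = exp(−0.00012 × 2500) = 0.74082
R(abort switch) = exp(−0.000051 × 2500) = 0.88029
Series (releasing panel and discharge nozzle): 0.83318 × 0.84789 = 0.70644
Parallel (pressure switch and [0.70644]): 1 − (1 − 0.75957)(1 − 0.70644) = 0.92942
Series (smoke detector and abort switch): 0.74082 × 0.88029 = 0.65214
Parallel (agent cylinder valve and [0.65214]): 1 − (1 − 0.91393)(1 − 0.65214) = 0.97006
Series ([0.92942] and [0.97006]): 0.92942 × 0.97006 = 0.902

0.902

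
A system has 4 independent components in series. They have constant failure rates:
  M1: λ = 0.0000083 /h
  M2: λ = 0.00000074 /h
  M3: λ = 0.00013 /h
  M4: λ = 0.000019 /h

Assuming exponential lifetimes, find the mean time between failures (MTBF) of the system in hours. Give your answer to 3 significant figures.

6330

Series of exponential components: λ_sys = Σ λ_i
λ_sys = 0.0000083 + 0.00000074 + 0.00013 + 0.000019 = 1.5804e-04 /h
MTBF = 1 / λ_sys = 6330 h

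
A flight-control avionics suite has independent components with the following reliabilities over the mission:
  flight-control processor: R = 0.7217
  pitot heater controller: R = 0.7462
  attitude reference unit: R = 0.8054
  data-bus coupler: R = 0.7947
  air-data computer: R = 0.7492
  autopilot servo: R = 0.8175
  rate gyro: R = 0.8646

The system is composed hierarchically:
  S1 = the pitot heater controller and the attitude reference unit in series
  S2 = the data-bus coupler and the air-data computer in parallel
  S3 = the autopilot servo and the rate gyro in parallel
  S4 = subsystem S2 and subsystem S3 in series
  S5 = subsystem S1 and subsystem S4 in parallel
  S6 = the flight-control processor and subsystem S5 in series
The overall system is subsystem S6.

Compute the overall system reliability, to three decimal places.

0.700

Series (pitot heater controller and attitude reference unit): 0.74620 × 0.80540 = 0.60099
Parallel (data-bus coupler and air-data computer): 1 − (1 − 0.79470)(1 − 0.74920) = 0.94851
Parallel (autopilot servo and rate gyro): 1 − (1 − 0.81750)(1 − 0.86460) = 0.97529
Series ([0.94851] and [0.97529]): 0.94851 × 0.97529 = 0.92507
Parallel ([0.60099] and [0.92507]): 1 − (1 − 0.60099)(1 − 0.92507) = 0.97010
Series (flight-control processor and [0.97010]): 0.72170 × 0.97010 = 0.700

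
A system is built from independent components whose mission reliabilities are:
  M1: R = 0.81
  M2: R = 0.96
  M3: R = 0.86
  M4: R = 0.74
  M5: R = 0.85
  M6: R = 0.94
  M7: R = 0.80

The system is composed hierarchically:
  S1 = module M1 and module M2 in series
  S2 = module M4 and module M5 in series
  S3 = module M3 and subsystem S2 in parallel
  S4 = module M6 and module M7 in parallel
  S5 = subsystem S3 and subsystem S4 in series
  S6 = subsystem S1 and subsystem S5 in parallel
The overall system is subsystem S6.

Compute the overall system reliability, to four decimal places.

0.9859

Series (M1 and M2): 0.810000 × 0.960000 = 0.777600
Series (M4 and M5): 0.740000 × 0.850000 = 0.629000
Parallel (M3 and [0.629000]): 1 − (1 − 0.860000)(1 − 0.629000) = 0.948060
Parallel (M6 and M7): 1 − (1 − 0.940000)(1 − 0.800000) = 0.988000
Series ([0.948060] and [0.988000]): 0.948060 × 0.988000 = 0.936683
Parallel ([0.777600] and [0.936683]): 1 − (1 − 0.777600)(1 − 0.936683) = 0.9859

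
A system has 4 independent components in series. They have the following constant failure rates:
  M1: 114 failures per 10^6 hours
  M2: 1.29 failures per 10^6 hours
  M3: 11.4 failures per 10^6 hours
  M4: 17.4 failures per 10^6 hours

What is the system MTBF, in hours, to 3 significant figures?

Series of exponential components: λ_sys = Σ λ_i
λ_sys = 0.000114 + 0.00000129 + 0.0000114 + 0.0000174 = 1.4409e-04 /h
MTBF = 1 / λ_sys = 6940 h

6940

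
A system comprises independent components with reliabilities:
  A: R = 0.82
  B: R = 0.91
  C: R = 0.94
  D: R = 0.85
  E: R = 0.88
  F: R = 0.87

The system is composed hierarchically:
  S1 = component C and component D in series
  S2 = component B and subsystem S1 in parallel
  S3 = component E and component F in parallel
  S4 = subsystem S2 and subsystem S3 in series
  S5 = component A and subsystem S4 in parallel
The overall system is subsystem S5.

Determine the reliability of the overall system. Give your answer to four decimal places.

Series (C and D): 0.940000 × 0.850000 = 0.799000
Parallel (B and [0.799000]): 1 − (1 − 0.910000)(1 − 0.799000) = 0.981910
Parallel (E and F): 1 − (1 − 0.880000)(1 − 0.870000) = 0.984400
Series ([0.981910] and [0.984400]): 0.981910 × 0.984400 = 0.966592
Parallel (A and [0.966592]): 1 − (1 − 0.820000)(1 − 0.966592) = 0.9940

0.9940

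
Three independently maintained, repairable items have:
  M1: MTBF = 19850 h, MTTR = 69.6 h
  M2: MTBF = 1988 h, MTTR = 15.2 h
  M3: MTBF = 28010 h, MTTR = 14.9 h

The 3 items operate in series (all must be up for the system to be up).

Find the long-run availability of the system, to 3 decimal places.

0.988

A(M1) = MTBF/(MTBF+MTTR) = 19850/(19850+69.6) = 0.996506
A(M2) = MTBF/(MTBF+MTTR) = 1988/(1988+15.2) = 0.992412
A(M3) = MTBF/(MTBF+MTTR) = 28010/(28010+14.9) = 0.999468
Series availability: 0.996506 × 0.992412 × 0.999468 = 0.988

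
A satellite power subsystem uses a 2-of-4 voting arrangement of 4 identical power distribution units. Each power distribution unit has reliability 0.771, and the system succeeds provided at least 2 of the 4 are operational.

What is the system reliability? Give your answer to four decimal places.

R = Σ_{i=2}^{4} C(4,i) p^i (1−p)^{4−i} with p = 0.771
C(4,2)·0.771^2·0.229^2 = 0.187038
C(4,3)·0.771^3·0.229^1 = 0.419816
C(4,4)·0.771^4·0.229^0 = 0.353360
Sum = 0.9602

0.9602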